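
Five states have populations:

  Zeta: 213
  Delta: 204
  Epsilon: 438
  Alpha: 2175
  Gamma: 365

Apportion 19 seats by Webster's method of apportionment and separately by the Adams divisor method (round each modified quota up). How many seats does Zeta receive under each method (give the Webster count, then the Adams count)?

Webster: Zeta 1, Delta 1, Epsilon 3, Alpha 12, Gamma 2.
Adams: Zeta 2, Delta 1, Epsilon 3, Alpha 11, Gamma 2.
Zeta gets 1 under Webster and 2 under Adams.

1 and 2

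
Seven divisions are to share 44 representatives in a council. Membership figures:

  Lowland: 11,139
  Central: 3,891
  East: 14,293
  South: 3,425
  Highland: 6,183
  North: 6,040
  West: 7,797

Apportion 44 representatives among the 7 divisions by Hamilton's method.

Lowland=9, Central=3, East=12, South=3, Highland=5, North=5, West=7

Total 52768; standard divisor 52768/44 ≈ 1199.273.
Standard quotas: Lowland 9.2881, Central 3.2445, East 11.9181, South 2.8559, Highland 5.1556, North 5.0364, West 6.5014.
Lower quotas: Lowland 9, Central 3, East 11, South 2, Highland 5, North 5, West 6 (sum 41, leaving 3 seats).
Remainders in descending order: East 0.9181, South 0.8559, West 0.5014, Lowland 0.2881, Central 0.2445, Highland 0.1556, North 0.0364.
The surplus seats go to East, South, West.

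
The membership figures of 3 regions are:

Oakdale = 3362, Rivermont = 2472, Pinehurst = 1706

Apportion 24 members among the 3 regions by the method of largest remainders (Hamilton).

Standard divisor: 7540 ÷ 24 ≈ 314.167.
Standard quotas: Oakdale 10.701, Rivermont 7.868, Pinehurst 5.430.
Lower quotas: Oakdale 10, Rivermont 7, Pinehurst 5 (sum 22, leaving 2 seats).
Remainders in descending order: Rivermont 0.868, Oakdale 0.701, Pinehurst 0.430.
The surplus seats go to Rivermont, Oakdale.

Oakdale: 11; Rivermont: 8; Pinehurst: 5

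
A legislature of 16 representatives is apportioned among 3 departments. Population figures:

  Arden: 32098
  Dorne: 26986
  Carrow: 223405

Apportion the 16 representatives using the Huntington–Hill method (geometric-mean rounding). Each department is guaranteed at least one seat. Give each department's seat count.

Arden 2, Dorne 2, Carrow 12

With divisor 18484: modified quotas Arden 1.737, Dorne 1.460, Carrow 12.086.
Geometric-mean thresholds: Arden √(1·2)=1.414, Dorne √(1·2)=1.414, Carrow √(12·13)=12.490.
Each quota rounded against its threshold gives Arden 2, Dorne 2, Carrow 12 (total 16).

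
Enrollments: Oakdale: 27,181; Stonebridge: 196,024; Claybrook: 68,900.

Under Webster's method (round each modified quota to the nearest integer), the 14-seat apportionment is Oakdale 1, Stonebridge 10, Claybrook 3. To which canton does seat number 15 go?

Priority for the next seat is population ÷ (current seats + 0.5).
Priorities: Oakdale 18120.667, Stonebridge 18668.952, Claybrook 19685.714.
Highest priority: Claybrook.

Claybrook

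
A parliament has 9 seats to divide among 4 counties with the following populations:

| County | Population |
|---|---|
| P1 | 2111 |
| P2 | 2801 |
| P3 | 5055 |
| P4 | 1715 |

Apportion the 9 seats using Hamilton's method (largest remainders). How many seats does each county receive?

P1 2; P2 2; P3 4; P4 1

Total 11682; standard divisor 11682/9 = 1298.
Standard quotas: P1 1.6263, P2 2.1579, P3 3.8945, P4 1.3213.
Lower quotas: P1 1, P2 2, P3 3, P4 1 (sum 7, leaving 2 seats).
Remainders in descending order: P3 0.8945, P1 0.6263, P4 0.3213, P2 0.1579.
The surplus seats go to P3, P1.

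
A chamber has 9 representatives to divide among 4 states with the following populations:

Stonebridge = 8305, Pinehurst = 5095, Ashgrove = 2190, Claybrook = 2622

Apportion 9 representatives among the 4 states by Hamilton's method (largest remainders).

Total 18212; standard divisor 18212/9 ≈ 2023.556.
Standard quotas: Stonebridge 4.1042, Pinehurst 2.5178, Ashgrove 1.0823, Claybrook 1.2957.
Lower quotas: Stonebridge 4, Pinehurst 2, Ashgrove 1, Claybrook 1 (sum 8, leaving 1 seat).
Remainders in descending order: Pinehurst 0.5178, Claybrook 0.2957, Stonebridge 0.1042, Ashgrove 0.0823.
The surplus seat goes to Pinehurst.

Stonebridge: 4, Pinehurst: 3, Ashgrove: 1, Claybrook: 1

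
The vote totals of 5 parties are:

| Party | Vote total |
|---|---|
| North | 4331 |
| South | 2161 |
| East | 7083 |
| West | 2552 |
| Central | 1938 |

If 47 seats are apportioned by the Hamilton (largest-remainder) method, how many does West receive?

7

Total 18065; standard divisor 18065/47 ≈ 384.362.
Standard quotas: North 11.2680, South 5.6223, East 18.4280, West 6.6396, Central 5.0421.
Lower quotas: North 11, South 5, East 18, West 6, Central 5 (sum 45, leaving 2 seats).
Remainders in descending order: West 0.6396, South 0.6223, East 0.4280, North 0.2680, Central 0.0421.
The surplus seats go to West, South.
West receives 7.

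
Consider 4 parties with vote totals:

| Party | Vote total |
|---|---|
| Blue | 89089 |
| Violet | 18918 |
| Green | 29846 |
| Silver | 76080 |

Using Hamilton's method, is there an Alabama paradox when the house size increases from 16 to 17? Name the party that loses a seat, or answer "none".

At 16 seats: Blue 7, Violet 1, Green 2, Silver 6.
At 17 seats: Blue 7, Violet 2, Green 2, Silver 6.
No party's allocation decreased.

none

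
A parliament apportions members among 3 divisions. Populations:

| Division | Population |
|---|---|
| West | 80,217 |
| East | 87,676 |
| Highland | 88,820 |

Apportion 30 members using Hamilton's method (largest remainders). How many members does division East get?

10

Total 256713; standard divisor 256713/30 ≈ 8557.1.
Standard quotas: West 9.3743, East 10.2460, Highland 10.3797.
Lower quotas: West 9, East 10, Highland 10 (sum 29, leaving 1 seat).
Remainders in descending order: Highland 0.3797, West 0.3743, East 0.2460.
The surplus seat goes to Highland.
East receives 10.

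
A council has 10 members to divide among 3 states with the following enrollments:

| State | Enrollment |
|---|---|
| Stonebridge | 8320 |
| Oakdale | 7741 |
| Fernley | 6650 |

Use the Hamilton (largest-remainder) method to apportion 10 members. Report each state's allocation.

Stonebridge=4, Oakdale=3, Fernley=3

The standard divisor is 22711/10 ≈ 2271.1.
Standard quotas: Stonebridge 3.6634, Oakdale 3.4085, Fernley 2.9281.
Lower quotas: Stonebridge 3, Oakdale 3, Fernley 2 (sum 8, leaving 2 seats).
Remainders in descending order: Fernley 0.9281, Stonebridge 0.6634, Oakdale 0.4085.
Largest remainders: Fernley, Stonebridge receive the extra seats.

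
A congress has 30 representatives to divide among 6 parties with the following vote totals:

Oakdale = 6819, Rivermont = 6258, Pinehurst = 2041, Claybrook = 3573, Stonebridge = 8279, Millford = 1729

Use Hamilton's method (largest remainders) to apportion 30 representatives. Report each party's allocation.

Total 28699; standard divisor 28699/30 ≈ 956.633.
Standard quotas: Oakdale 7.1281, Rivermont 6.5417, Pinehurst 2.1335, Claybrook 3.7350, Stonebridge 8.6543, Millford 1.8074.
Lower quotas: Oakdale 7, Rivermont 6, Pinehurst 2, Claybrook 3, Stonebridge 8, Millford 1 (sum 27, leaving 3 seats).
Remainders in descending order: Millford 0.8074, Claybrook 0.7350, Stonebridge 0.6543, Rivermont 0.5417, Pinehurst 0.1335, Oakdale 0.1281.
The surplus seats go to Millford, Claybrook, Stonebridge.

Oakdale 7; Rivermont 6; Pinehurst 2; Claybrook 4; Stonebridge 9; Millford 2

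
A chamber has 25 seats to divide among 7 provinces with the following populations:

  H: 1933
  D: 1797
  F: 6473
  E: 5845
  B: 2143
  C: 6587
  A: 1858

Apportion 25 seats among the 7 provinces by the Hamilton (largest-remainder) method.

H 2, D 2, F 6, E 5, B 2, C 6, A 2

The standard divisor is 26636/25 ≈ 1065.44.
Standard quotas: H 1.8143, D 1.6866, F 6.0754, E 5.4860, B 2.0114, C 6.1824, A 1.7439.
Lower quotas: H 1, D 1, F 6, E 5, B 2, C 6, A 1 (sum 22, leaving 3 seats).
Remainders in descending order: H 0.8143, A 0.7439, D 0.6866, E 0.4860, C 0.1824, F 0.0754, B 0.0114.
The surplus seats go to H, A, D.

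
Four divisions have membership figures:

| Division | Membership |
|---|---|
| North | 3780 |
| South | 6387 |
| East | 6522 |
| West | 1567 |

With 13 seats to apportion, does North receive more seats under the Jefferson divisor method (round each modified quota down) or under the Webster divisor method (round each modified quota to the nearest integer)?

Jefferson: North 2, South 5, East 5, West 1.
Webster: North 3, South 4, East 5, West 1.
North gets 2 under Jefferson and 3 under Webster.

Webster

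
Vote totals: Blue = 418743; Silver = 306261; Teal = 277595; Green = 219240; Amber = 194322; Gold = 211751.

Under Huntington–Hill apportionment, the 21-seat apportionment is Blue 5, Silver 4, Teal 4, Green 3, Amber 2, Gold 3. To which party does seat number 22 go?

Amber

Priority for the next seat is population ÷ (√(s·(s+1))).
Priorities: Blue 76451.662, Silver 68482.041, Teal 62072.129, Green 63289.137, Amber 79331.624, Gold 61127.248.
Highest priority: Amber.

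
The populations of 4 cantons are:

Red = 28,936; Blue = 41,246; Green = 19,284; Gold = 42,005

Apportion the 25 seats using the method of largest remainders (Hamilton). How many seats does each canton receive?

Total 131471; standard divisor 131471/25 ≈ 5258.84.
Standard quotas: Red 5.5024, Blue 7.8432, Green 3.6670, Gold 7.9875.
Lower quotas: Red 5, Blue 7, Green 3, Gold 7 (sum 22, leaving 3 seats).
Remainders in descending order: Gold 0.9875, Blue 0.8432, Green 0.6670, Red 0.5024.
The surplus seats go to Gold, Blue, Green.

Red 5; Blue 8; Green 4; Gold 8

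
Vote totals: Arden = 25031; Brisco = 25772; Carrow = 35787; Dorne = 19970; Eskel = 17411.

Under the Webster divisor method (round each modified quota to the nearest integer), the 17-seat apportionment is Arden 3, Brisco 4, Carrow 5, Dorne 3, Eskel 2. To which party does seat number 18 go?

Arden

Priority for the next seat is population ÷ (current seats + 0.5).
Priorities: Arden 7151.714, Brisco 5727.111, Carrow 6506.727, Dorne 5705.714, Eskel 6964.400.
Highest priority: Arden.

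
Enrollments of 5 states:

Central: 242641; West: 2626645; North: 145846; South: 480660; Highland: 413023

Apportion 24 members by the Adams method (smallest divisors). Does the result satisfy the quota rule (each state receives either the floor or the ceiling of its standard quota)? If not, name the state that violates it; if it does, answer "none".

West

Standard quotas: Central 1.490, West 16.128, North 0.895, South 2.951, Highland 2.536.
Adams allocation: Central 2, West 15, North 1, South 3, Highland 3.
West has quota 16.128 (lower 16, upper 17) but receives 15 — outside the quota interval.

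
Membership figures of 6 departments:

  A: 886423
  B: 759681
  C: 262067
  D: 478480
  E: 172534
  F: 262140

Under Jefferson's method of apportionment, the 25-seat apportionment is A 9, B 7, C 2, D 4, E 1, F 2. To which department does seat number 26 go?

Priority for the next seat is population ÷ (current seats + 1).
Priorities: A 88642.300, B 94960.125, C 87355.667, D 95696.000, E 86267.000, F 87380.000.
Highest priority: D.

D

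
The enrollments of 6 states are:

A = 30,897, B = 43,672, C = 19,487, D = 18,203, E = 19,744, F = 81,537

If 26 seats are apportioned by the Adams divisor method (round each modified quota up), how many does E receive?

3

Standard divisor 213540/26 ≈ 8213.077; standard quotas: A 3.762, B 5.317, C 2.373, D 2.216, E 2.404, F 9.928.
Rounding up gives 4, 6, 3, 3, 3, 10 = 29 seats, so the divisor must be adjusted.
With modified divisor 9400: modified quotas A 3.287, B 4.646, C 2.073, D 1.936, E 2.100, F 8.674.
Rounding up: A 4, B 5, C 3, D 2, E 3, F 9 (total 26).
E receives 3.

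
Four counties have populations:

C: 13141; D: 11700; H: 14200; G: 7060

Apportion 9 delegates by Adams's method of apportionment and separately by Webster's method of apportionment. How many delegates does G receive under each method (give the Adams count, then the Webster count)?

Adams: C 2, D 2, H 3, G 2.
Webster: C 3, D 2, H 3, G 1.
G gets 2 under Adams and 1 under Webster.

2 and 1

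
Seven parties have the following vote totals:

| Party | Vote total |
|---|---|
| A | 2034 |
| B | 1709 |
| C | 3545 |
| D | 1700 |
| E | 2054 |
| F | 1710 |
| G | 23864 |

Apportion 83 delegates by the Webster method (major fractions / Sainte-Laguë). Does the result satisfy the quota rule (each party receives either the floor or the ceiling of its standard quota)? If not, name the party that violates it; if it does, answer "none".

Standard quotas: A 4.611, B 3.874, C 8.036, D 3.854, E 4.656, F 3.876, G 54.094.
Webster allocation: A 5, B 4, C 8, D 4, E 5, F 4, G 53.
G has quota 54.094 (lower 54, upper 55) but receives 53 — outside the quota interval.

G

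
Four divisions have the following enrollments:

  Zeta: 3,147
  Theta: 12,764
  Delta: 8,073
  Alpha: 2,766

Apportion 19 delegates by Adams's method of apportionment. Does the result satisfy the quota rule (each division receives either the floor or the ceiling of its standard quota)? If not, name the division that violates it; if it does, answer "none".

Standard quotas: Zeta 2.235, Theta 9.066, Delta 5.734, Alpha 1.965.
Adams allocation: Zeta 2, Theta 9, Delta 6, Alpha 2.
Every allocation lies between the lower and upper quota.

none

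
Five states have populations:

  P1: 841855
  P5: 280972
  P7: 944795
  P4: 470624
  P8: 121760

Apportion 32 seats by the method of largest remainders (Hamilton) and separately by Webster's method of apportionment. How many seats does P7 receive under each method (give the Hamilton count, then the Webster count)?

Hamilton: P1 10, P5 3, P7 11, P4 6, P8 2.
Webster: P1 10, P5 3, P7 12, P4 6, P8 1.
P7 gets 11 under Hamilton and 12 under Webster.

11 and 12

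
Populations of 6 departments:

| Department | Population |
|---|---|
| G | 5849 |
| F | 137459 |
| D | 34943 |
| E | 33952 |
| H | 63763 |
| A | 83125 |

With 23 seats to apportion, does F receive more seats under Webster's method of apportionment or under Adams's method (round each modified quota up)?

Webster: G 0, F 9, D 2, E 2, H 4, A 6.
Adams: G 1, F 8, D 3, E 2, H 4, A 5.
F gets 9 under Webster and 8 under Adams.

Webster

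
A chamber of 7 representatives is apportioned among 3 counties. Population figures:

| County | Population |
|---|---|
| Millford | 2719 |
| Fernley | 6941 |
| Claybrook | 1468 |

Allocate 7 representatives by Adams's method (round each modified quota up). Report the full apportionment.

Standard divisor 11128/7 ≈ 1589.714; standard quotas: Millford 1.710, Fernley 4.366, Claybrook 0.923.
Rounding up gives 2, 5, 1 = 8 seats, so the divisor must be adjusted.
With modified divisor 2000: modified quotas Millford 1.359, Fernley 3.470, Claybrook 0.734.
Rounding up: Millford 2, Fernley 4, Claybrook 1 (total 7).

Millford 2, Fernley 4, Claybrook 1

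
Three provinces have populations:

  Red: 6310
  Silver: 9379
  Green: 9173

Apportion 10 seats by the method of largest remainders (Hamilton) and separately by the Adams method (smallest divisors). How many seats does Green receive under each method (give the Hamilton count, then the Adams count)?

4 and 3

Hamilton: Red 2, Silver 4, Green 4.
Adams: Red 3, Silver 4, Green 3.
Green gets 4 under Hamilton and 3 under Adams.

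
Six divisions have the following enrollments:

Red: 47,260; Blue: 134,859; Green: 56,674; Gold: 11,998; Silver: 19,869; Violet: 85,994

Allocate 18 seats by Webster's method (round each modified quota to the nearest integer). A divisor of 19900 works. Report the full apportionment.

Red 2; Blue 7; Green 3; Gold 1; Silver 1; Violet 4

With modified divisor 19900: modified quotas Red 2.375, Blue 6.777, Green 2.848, Gold 0.603, Silver 0.998, Violet 4.321.
Rounding to the nearest integer: Red 2, Blue 7, Green 3, Gold 1, Silver 1, Violet 4 (total 18).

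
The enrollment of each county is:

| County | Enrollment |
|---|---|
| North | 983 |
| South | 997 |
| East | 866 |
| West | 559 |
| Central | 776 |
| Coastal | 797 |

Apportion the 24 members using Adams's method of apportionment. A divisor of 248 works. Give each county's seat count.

With modified divisor 248: modified quotas North 3.964, South 4.020, East 3.492, West 2.254, Central 3.129, Coastal 3.214.
Rounding up: North 4, South 5, East 4, West 3, Central 4, Coastal 4 (total 24).

North 4; South 5; East 4; West 3; Central 4; Coastal 4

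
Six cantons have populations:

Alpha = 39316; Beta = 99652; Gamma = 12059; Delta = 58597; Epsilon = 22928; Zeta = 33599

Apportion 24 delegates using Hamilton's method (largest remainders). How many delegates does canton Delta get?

The standard divisor is 266151/24 ≈ 11089.625.
Standard quotas: Alpha 3.5453, Beta 8.9861, Gamma 1.0874, Delta 5.2839, Epsilon 2.0675, Zeta 3.0298.
Lower quotas: Alpha 3, Beta 8, Gamma 1, Delta 5, Epsilon 2, Zeta 3 (sum 22, leaving 2 seats).
Remainders in descending order: Beta 0.9861, Alpha 0.5453, Delta 0.2839, Gamma 0.0874, Epsilon 0.0675, Zeta 0.0298.
The surplus seats go to Beta, Alpha.
Delta receives 5.

5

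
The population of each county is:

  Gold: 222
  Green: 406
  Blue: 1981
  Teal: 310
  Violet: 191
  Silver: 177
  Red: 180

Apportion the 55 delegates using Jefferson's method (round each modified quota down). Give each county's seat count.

Standard divisor 3467/55 ≈ 63.036; standard quotas: Gold 3.522, Green 6.441, Blue 31.426, Teal 4.918, Violet 3.030, Silver 2.808, Red 2.855.
Rounding down gives 3, 6, 31, 4, 3, 2, 2 = 51 seats, so the divisor must be adjusted.
With modified divisor 59.5: modified quotas Gold 3.731, Green 6.824, Blue 33.294, Teal 5.210, Violet 3.210, Silver 2.975, Red 3.025.
Rounding down: Gold 3, Green 6, Blue 33, Teal 5, Violet 3, Silver 2, Red 3 (total 55).

Gold: 3; Green: 6; Blue: 33; Teal: 5; Violet: 3; Silver: 2; Red: 3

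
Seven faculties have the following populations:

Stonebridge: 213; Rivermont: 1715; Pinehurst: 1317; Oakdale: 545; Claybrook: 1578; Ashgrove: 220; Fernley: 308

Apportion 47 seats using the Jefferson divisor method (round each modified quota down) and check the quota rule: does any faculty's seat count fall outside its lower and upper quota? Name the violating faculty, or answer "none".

Standard quotas: Stonebridge 1.698, Rivermont 13.671, Pinehurst 10.498, Oakdale 4.344, Claybrook 12.579, Ashgrove 1.754, Fernley 2.455.
Jefferson allocation: Stonebridge 1, Rivermont 15, Pinehurst 11, Oakdale 4, Claybrook 13, Ashgrove 1, Fernley 2.
Rivermont has quota 13.671 (lower 13, upper 14) but receives 15 — outside the quota interval.

Rivermont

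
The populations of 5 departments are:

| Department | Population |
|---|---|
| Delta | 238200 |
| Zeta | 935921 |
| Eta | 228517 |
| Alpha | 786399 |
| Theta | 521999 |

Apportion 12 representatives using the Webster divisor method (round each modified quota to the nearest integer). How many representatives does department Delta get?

1

Standard divisor 2711036/12 ≈ 225919.667; standard quotas: Delta 1.054, Zeta 4.143, Eta 1.011, Alpha 3.481, Theta 2.311.
Rounding to the nearest integer gives 1, 4, 1, 3, 2 = 11 seats, so the divisor must be adjusted.
With modified divisor 216700: modified quotas Delta 1.099, Zeta 4.319, Eta 1.055, Alpha 3.629, Theta 2.409.
Rounding to the nearest integer: Delta 1, Zeta 4, Eta 1, Alpha 4, Theta 2 (total 12).
Delta receives 1.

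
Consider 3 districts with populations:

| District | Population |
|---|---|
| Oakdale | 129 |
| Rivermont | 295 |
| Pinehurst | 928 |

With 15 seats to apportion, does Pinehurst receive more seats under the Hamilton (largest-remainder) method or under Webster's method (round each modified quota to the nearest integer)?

Hamilton: Oakdale 2, Rivermont 3, Pinehurst 10.
Webster: Oakdale 1, Rivermont 3, Pinehurst 11.
Pinehurst gets 10 under Hamilton and 11 under Webster.

Webster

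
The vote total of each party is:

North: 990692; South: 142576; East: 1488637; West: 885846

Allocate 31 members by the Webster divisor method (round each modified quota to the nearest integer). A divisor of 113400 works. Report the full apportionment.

North: 9; South: 1; East: 13; West: 8

With modified divisor 113400: modified quotas North 8.736, South 1.257, East 13.127, West 7.812.
Rounding to the nearest integer: North 9, South 1, East 13, West 8 (total 31).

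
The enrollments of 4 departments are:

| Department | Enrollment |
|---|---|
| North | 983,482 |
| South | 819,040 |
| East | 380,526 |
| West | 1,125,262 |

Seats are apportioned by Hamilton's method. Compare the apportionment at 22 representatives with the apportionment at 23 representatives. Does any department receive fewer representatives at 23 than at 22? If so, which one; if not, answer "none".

East

At 22 seats: North 7, South 5, East 3, West 7.
At 23 seats: North 7, South 6, East 2, West 8.
East drops from 3 to 2.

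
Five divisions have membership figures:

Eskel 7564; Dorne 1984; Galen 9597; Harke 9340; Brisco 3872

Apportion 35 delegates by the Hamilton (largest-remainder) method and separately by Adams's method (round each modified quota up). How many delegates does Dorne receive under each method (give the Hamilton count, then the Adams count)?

Hamilton: Eskel 8, Dorne 2, Galen 11, Harke 10, Brisco 4.
Adams: Eskel 8, Dorne 3, Galen 10, Harke 10, Brisco 4.
Dorne gets 2 under Hamilton and 3 under Adams.

2 and 3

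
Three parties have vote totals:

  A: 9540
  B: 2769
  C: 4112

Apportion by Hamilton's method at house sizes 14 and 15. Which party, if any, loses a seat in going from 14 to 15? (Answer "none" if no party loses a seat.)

At 14 seats: A 8, B 2, C 4.
At 15 seats: A 9, B 2, C 4.
No party's allocation decreased.

none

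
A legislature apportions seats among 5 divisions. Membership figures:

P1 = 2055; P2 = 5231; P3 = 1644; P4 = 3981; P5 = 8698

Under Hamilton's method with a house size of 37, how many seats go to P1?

3

Standard divisor: 21609 ÷ 37 ≈ 584.027.
Standard quotas: P1 3.5187, P2 8.9568, P3 2.8149, P4 6.8165, P5 14.8931.
Lower quotas: P1 3, P2 8, P3 2, P4 6, P5 14 (sum 33, leaving 4 seats).
Remainders in descending order: P2 0.9568, P5 0.8931, P4 0.8165, P3 0.8149, P1 0.5187.
Largest remainders: P2, P5, P4, P3 receive the extra seats.
P1 receives 3.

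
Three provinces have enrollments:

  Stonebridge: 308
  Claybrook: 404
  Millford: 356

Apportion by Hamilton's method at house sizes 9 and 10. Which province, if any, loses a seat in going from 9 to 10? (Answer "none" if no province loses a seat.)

none

At 9 seats: Stonebridge 3, Claybrook 3, Millford 3.
At 10 seats: Stonebridge 3, Claybrook 4, Millford 3.
No province's allocation decreased.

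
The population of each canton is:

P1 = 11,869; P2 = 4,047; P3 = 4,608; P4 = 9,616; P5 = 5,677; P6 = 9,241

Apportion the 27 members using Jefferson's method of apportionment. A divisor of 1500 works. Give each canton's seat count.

P1=7; P2=2; P3=3; P4=6; P5=3; P6=6

With modified divisor 1500: modified quotas P1 7.913, P2 2.698, P3 3.072, P4 6.411, P5 3.785, P6 6.161.
Rounding down: P1 7, P2 2, P3 3, P4 6, P5 3, P6 6 (total 27).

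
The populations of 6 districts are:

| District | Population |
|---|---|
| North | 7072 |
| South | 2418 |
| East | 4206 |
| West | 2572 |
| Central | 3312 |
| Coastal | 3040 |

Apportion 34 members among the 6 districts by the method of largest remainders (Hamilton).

North 11; South 4; East 6; West 4; Central 5; Coastal 4

Total 22620; standard divisor 22620/34 ≈ 665.294.
Standard quotas: North 10.6299, South 3.6345, East 6.3220, West 3.8660, Central 4.9782, Coastal 4.5694.
Lower quotas: North 10, South 3, East 6, West 3, Central 4, Coastal 4 (sum 30, leaving 4 seats).
Remainders in descending order: Central 0.9782, West 0.8660, South 0.6345, North 0.6299, Coastal 0.5694, East 0.3220.
Largest remainders: Central, West, South, North receive the extra seats.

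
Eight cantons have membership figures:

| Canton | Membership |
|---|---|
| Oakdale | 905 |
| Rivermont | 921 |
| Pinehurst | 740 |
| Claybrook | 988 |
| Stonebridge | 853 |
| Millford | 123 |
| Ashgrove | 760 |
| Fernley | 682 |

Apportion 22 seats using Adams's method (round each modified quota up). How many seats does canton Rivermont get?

3

Standard divisor 5972/22 ≈ 271.455; standard quotas: Oakdale 3.334, Rivermont 3.393, Pinehurst 2.726, Claybrook 3.640, Stonebridge 3.142, Millford 0.453, Ashgrove 2.800, Fernley 2.512.
Rounding up gives 4, 4, 3, 4, 4, 1, 3, 3 = 26 seats, so the divisor must be adjusted.
With modified divisor 335: modified quotas Oakdale 2.701, Rivermont 2.749, Pinehurst 2.209, Claybrook 2.949, Stonebridge 2.546, Millford 0.367, Ashgrove 2.269, Fernley 2.036.
Rounding up: Oakdale 3, Rivermont 3, Pinehurst 3, Claybrook 3, Stonebridge 3, Millford 1, Ashgrove 3, Fernley 3 (total 22).
Rivermont receives 3.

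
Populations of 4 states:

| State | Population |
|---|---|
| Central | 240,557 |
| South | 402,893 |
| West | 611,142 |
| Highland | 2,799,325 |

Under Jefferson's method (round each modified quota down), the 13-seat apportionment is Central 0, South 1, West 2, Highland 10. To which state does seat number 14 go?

Priority for the next seat is population ÷ (current seats + 1).
Priorities: Central 240557.000, South 201446.500, West 203714.000, Highland 254484.091.
Highest priority: Highland.

Highland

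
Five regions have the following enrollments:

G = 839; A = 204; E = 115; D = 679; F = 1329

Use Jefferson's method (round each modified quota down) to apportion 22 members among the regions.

Standard divisor 3166/22 ≈ 143.909; standard quotas: G 5.830, A 1.418, E 0.799, D 4.718, F 9.235.
Rounding down gives 5, 1, 0, 4, 9 = 19 seats, so the divisor must be adjusted.
With modified divisor 130: modified quotas G 6.454, A 1.569, E 0.885, D 5.223, F 10.223.
Rounding down: G 6, A 1, E 0, D 5, F 10 (total 22).

G=6, A=1, E=0, D=5, F=10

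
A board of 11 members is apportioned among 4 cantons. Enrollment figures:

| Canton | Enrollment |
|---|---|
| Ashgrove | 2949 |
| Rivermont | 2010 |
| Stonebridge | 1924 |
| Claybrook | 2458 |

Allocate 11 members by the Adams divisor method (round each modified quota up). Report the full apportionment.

Ashgrove=3, Rivermont=3, Stonebridge=2, Claybrook=3

Standard divisor 9341/11 ≈ 849.182; standard quotas: Ashgrove 3.473, Rivermont 2.367, Stonebridge 2.266, Claybrook 2.895.
Rounding up gives 4, 3, 3, 3 = 13 seats, so the divisor must be adjusted.
With modified divisor 990: modified quotas Ashgrove 2.979, Rivermont 2.030, Stonebridge 1.943, Claybrook 2.483.
Rounding up: Ashgrove 3, Rivermont 3, Stonebridge 2, Claybrook 3 (total 11).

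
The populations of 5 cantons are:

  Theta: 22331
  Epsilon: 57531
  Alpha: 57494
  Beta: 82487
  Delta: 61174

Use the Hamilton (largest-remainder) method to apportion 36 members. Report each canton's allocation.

Standard divisor: 281017 ÷ 36 ≈ 7806.028.
Standard quotas: Theta 2.8607, Epsilon 7.3701, Alpha 7.3653, Beta 10.5671, Delta 7.8368.
Lower quotas: Theta 2, Epsilon 7, Alpha 7, Beta 10, Delta 7 (sum 33, leaving 3 seats).
Remainders in descending order: Theta 0.8607, Delta 0.8368, Beta 0.5671, Epsilon 0.3701, Alpha 0.3653.
The surplus seats go to Theta, Delta, Beta.

Theta 3, Epsilon 7, Alpha 7, Beta 11, Delta 8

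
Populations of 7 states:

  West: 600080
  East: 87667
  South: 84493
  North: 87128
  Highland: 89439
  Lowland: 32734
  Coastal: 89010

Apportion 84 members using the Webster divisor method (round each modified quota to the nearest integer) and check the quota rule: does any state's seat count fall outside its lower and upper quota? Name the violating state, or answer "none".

West

Standard quotas: West 47.085, East 6.879, South 6.630, North 6.836, Highland 7.018, Lowland 2.568, Coastal 6.984.
Webster allocation: West 46, East 7, South 7, North 7, Highland 7, Lowland 3, Coastal 7.
West has quota 47.085 (lower 47, upper 48) but receives 46 — outside the quota interval.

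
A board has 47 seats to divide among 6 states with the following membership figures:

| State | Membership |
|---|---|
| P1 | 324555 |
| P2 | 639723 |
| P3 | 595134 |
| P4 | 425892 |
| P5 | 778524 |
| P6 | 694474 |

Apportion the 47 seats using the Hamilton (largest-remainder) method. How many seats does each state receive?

Standard divisor: 3458302 ÷ 47 ≈ 73580.894.
Standard quotas: P1 4.4109, P2 8.6941, P3 8.0882, P4 5.7881, P5 10.5805, P6 9.4382.
Lower quotas: P1 4, P2 8, P3 8, P4 5, P5 10, P6 9 (sum 44, leaving 3 seats).
Remainders in descending order: P4 0.7881, P2 0.6941, P5 0.5805, P6 0.4382, P1 0.4109, P3 0.0882.
Largest remainders: P4, P2, P5 receive the extra seats.

P1 4, P2 9, P3 8, P4 6, P5 11, P6 9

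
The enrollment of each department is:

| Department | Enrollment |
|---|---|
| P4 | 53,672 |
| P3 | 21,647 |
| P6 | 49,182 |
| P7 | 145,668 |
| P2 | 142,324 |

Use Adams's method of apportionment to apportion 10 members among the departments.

P4: 2, P3: 1, P6: 1, P7: 3, P2: 3

Standard divisor 412493/10 ≈ 41249.3; standard quotas: P4 1.301, P3 0.525, P6 1.192, P7 3.531, P2 3.450.
Rounding up gives 2, 1, 2, 4, 4 = 13 seats, so the divisor must be adjusted.
With modified divisor 51400: modified quotas P4 1.044, P3 0.421, P6 0.957, P7 2.834, P2 2.769.
Rounding up: P4 2, P3 1, P6 1, P7 3, P2 3 (total 10).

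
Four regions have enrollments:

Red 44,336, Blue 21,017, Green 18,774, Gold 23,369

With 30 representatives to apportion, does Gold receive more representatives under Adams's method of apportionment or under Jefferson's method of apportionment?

Adams: Red 12, Blue 6, Green 5, Gold 7.
Jefferson: Red 13, Blue 6, Green 5, Gold 6.
Gold gets 7 under Adams and 6 under Jefferson.

Adams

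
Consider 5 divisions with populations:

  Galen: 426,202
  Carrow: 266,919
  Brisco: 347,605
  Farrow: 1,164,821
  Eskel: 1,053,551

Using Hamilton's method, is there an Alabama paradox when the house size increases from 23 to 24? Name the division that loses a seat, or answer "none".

Brisco

At 23 seats: Galen 3, Carrow 2, Brisco 3, Farrow 8, Eskel 7.
At 24 seats: Galen 3, Carrow 2, Brisco 2, Farrow 9, Eskel 8.
Brisco drops from 3 to 2.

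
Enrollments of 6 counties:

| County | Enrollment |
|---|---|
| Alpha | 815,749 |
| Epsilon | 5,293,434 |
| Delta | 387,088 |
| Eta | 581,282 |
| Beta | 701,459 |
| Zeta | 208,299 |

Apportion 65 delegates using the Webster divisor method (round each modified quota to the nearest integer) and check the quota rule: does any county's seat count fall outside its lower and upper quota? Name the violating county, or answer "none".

Epsilon

Standard quotas: Alpha 6.638, Epsilon 43.077, Delta 3.150, Eta 4.730, Beta 5.708, Zeta 1.695.
Webster allocation: Alpha 7, Epsilon 42, Delta 3, Eta 5, Beta 6, Zeta 2.
Epsilon has quota 43.077 (lower 43, upper 44) but receives 42 — outside the quota interval.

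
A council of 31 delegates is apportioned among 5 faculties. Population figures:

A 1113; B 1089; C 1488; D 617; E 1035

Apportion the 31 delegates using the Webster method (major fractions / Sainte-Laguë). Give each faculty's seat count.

A=6; B=6; C=9; D=4; E=6

Standard divisor 5342/31 ≈ 172.323; standard quotas: A 6.459, B 6.320, C 8.635, D 3.580, E 6.006.
Rounding to the nearest integer gives A 6, B 6, C 9, D 4, E 6 — total 31, matching the house size, so no adjustment is needed.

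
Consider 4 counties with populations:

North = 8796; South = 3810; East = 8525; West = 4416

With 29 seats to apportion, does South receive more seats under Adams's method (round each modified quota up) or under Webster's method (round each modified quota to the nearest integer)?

Adams: North 10, South 5, East 9, West 5.
Webster: North 10, South 4, East 10, West 5.
South gets 5 under Adams and 4 under Webster.

Adams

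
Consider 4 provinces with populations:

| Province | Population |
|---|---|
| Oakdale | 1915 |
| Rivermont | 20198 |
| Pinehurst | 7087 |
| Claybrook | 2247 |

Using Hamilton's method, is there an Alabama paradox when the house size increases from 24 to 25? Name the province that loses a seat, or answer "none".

Oakdale

At 24 seats: Oakdale 2, Rivermont 15, Pinehurst 5, Claybrook 2.
At 25 seats: Oakdale 1, Rivermont 16, Pinehurst 6, Claybrook 2.
Oakdale drops from 2 to 1.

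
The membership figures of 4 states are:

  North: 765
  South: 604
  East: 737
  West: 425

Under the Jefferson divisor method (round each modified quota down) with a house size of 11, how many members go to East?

Standard divisor 2531/11 ≈ 230.091; standard quotas: North 3.325, South 2.625, East 3.203, West 1.847.
Rounding down gives 3, 2, 3, 1 = 9 seats, so the divisor must be adjusted.
With modified divisor 200: modified quotas North 3.825, South 3.020, East 3.685, West 2.125.
Rounding down: North 3, South 3, East 3, West 2 (total 11).
East receives 3.

3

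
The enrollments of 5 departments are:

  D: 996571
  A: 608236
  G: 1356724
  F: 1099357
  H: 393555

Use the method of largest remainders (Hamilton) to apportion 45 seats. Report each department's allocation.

D=10; A=6; G=14; F=11; H=4

Standard divisor: 4454443 ÷ 45 ≈ 98987.622.
Standard quotas: D 10.0676, A 6.1446, G 13.7060, F 11.1060, H 3.9758.
Lower quotas: D 10, A 6, G 13, F 11, H 3 (sum 43, leaving 2 seats).
Remainders in descending order: H 0.9758, G 0.7060, A 0.1446, F 0.1060, D 0.0676.
Largest remainders: H, G receive the extra seats.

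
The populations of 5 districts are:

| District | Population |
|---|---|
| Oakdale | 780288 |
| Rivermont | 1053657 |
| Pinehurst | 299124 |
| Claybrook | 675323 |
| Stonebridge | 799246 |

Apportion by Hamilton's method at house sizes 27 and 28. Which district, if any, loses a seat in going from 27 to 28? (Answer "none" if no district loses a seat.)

none

At 27 seats: Oakdale 6, Rivermont 8, Pinehurst 2, Claybrook 5, Stonebridge 6.
At 28 seats: Oakdale 6, Rivermont 8, Pinehurst 3, Claybrook 5, Stonebridge 6.
No district's allocation decreased.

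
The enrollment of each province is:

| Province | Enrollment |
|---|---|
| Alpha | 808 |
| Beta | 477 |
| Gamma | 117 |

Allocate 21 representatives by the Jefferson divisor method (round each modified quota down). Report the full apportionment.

Alpha 13, Beta 7, Gamma 1

Standard divisor 1402/21 ≈ 66.762; standard quotas: Alpha 12.103, Beta 7.145, Gamma 1.752.
Rounding down gives 12, 7, 1 = 20 seats, so the divisor must be adjusted.
With modified divisor 60: modified quotas Alpha 13.467, Beta 7.950, Gamma 1.950.
Rounding down: Alpha 13, Beta 7, Gamma 1 (total 21).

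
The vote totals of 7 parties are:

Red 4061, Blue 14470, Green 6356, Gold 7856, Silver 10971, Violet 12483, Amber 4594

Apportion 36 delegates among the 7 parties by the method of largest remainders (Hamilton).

Red: 2; Blue: 9; Green: 4; Gold: 5; Silver: 6; Violet: 7; Amber: 3

The standard divisor is 60791/36 ≈ 1688.639.
Standard quotas: Red 2.4049, Blue 8.5690, Green 3.7640, Gold 4.6523, Silver 6.4969, Violet 7.3923, Amber 2.7205.
Lower quotas: Red 2, Blue 8, Green 3, Gold 4, Silver 6, Violet 7, Amber 2 (sum 32, leaving 4 seats).
Remainders in descending order: Green 0.7640, Amber 0.7205, Gold 0.6523, Blue 0.5690, Silver 0.4969, Red 0.4049, Violet 0.3923.
The surplus seats go to Green, Amber, Gold, Blue.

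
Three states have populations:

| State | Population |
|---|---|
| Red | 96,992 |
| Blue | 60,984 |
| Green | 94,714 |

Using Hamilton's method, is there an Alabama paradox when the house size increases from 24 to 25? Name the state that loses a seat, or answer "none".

none

At 24 seats: Red 9, Blue 6, Green 9.
At 25 seats: Red 10, Blue 6, Green 9.
No state's allocation decreased.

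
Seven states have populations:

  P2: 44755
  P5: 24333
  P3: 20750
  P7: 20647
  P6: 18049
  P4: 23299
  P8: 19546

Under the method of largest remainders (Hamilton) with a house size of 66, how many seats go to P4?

9

Total 171379; standard divisor 171379/66 ≈ 2596.652.
Standard quotas: P2 17.2357, P5 9.3709, P3 7.9911, P7 7.9514, P6 6.9509, P4 8.9727, P8 7.5274.
Lower quotas: P2 17, P5 9, P3 7, P7 7, P6 6, P4 8, P8 7 (sum 61, leaving 5 seats).
Remainders in descending order: P3 0.9911, P4 0.9727, P7 0.9514, P6 0.9509, P8 0.5274, P5 0.3709, P2 0.2357.
The surplus seats go to P3, P4, P7, P6, P8.
P4 receives 9.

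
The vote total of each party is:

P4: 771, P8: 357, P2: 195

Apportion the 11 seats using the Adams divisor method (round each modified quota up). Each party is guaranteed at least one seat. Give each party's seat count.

P4 6, P8 3, P2 2

Standard divisor 1323/11 ≈ 120.273; standard quotas: P4 6.410, P8 2.968, P2 1.621.
Rounding up gives 7, 3, 2 = 12 seats, so the divisor must be adjusted.
With modified divisor 140: modified quotas P4 5.507, P8 2.550, P2 1.393.
Rounding up: P4 6, P8 3, P2 2 (total 11).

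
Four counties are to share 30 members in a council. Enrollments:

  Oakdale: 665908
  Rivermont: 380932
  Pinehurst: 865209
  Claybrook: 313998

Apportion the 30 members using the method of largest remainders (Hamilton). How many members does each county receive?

Oakdale 9, Rivermont 5, Pinehurst 12, Claybrook 4

Total 2226047; standard divisor 2226047/30 ≈ 74201.567.
Standard quotas: Oakdale 8.9743, Rivermont 5.1337, Pinehurst 11.6603, Claybrook 4.2317.
Lower quotas: Oakdale 8, Rivermont 5, Pinehurst 11, Claybrook 4 (sum 28, leaving 2 seats).
Remainders in descending order: Oakdale 0.9743, Pinehurst 0.6603, Claybrook 0.2317, Rivermont 0.1337.
The surplus seats go to Oakdale, Pinehurst.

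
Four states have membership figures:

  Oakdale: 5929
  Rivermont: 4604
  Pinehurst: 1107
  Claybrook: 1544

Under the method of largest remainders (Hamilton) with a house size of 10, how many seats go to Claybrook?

1

Standard divisor: 13184 ÷ 10 ≈ 1318.4.
Standard quotas: Oakdale 4.4971, Rivermont 3.4921, Pinehurst 0.8397, Claybrook 1.1711.
Lower quotas: Oakdale 4, Rivermont 3, Pinehurst 0, Claybrook 1 (sum 8, leaving 2 seats).
Remainders in descending order: Pinehurst 0.8397, Oakdale 0.4971, Rivermont 0.4921, Claybrook 0.1711.
The surplus seats go to Pinehurst, Oakdale.
Claybrook receives 1.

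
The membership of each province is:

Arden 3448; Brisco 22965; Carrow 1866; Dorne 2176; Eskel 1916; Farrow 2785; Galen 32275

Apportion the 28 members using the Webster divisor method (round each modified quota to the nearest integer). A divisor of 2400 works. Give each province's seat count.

With modified divisor 2400: modified quotas Arden 1.437, Brisco 9.569, Carrow 0.777, Dorne 0.907, Eskel 0.798, Farrow 1.160, Galen 13.448.
Rounding to the nearest integer: Arden 1, Brisco 10, Carrow 1, Dorne 1, Eskel 1, Farrow 1, Galen 13 (total 28).

Arden=1, Brisco=10, Carrow=1, Dorne=1, Eskel=1, Farrow=1, Galen=13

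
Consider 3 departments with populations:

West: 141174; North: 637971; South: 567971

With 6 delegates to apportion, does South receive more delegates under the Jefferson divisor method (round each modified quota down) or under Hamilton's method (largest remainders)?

Jefferson: West 0, North 3, South 3.
Hamilton: West 1, North 3, South 2.
South gets 3 under Jefferson and 2 under Hamilton.

Jefferson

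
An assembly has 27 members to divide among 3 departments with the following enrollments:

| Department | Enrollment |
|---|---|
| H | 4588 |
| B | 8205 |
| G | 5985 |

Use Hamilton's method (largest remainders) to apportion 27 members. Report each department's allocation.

Total 18778; standard divisor 18778/27 ≈ 695.481.
Standard quotas: H 6.5969, B 11.7976, G 8.6055.
Lower quotas: H 6, B 11, G 8 (sum 25, leaving 2 seats).
Remainders in descending order: B 0.7976, G 0.6055, H 0.5969.
Largest remainders: B, G receive the extra seats.

H=6; B=12; G=9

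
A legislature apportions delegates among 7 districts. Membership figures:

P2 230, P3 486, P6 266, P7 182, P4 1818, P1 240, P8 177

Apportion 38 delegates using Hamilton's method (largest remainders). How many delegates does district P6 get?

The standard divisor is 3399/38 ≈ 89.447.
Standard quotas: P2 2.571, P3 5.433, P6 2.974, P7 2.035, P4 20.325, P1 2.683, P8 1.979.
Lower quotas: P2 2, P3 5, P6 2, P7 2, P4 20, P1 2, P8 1 (sum 34, leaving 4 seats).
Remainders in descending order: P8 0.979, P6 0.974, P1 0.683, P2 0.571, P3 0.433, P4 0.325, P7 0.035.
The surplus seats go to P8, P6, P1, P2.
P6 receives 3.

3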